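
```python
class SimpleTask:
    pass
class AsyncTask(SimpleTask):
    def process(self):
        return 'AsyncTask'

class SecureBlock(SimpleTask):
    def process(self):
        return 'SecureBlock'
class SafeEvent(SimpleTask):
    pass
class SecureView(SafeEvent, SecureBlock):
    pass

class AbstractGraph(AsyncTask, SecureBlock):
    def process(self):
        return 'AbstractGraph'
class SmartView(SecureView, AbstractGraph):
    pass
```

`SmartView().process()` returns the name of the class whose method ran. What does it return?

L[SmartView] = SmartView + merge(L[SecureView], L[AbstractGraph], [SecureView AbstractGraph])
  take SecureView:  [SecureView SafeEvent SecureBlock SimpleTask object] + [AbstractGraph AsyncTask SecureBlock SimpleTask object] + [SecureView AbstractGraph]
  take SafeEvent:  [SafeEvent SecureBlock SimpleTask object] + [AbstractGraph AsyncTask SecureBlock SimpleTask object] + [AbstractGraph]
  take AbstractGraph:  [SecureBlock SimpleTask object] + [AbstractGraph AsyncTask SecureBlock SimpleTask object] + [AbstractGraph]
  take AsyncTask:  [SecureBlock SimpleTask object] + [AsyncTask SecureBlock SimpleTask object]
  take SecureBlock:  [SecureBlock SimpleTask object] + [SecureBlock SimpleTask object]
  take SimpleTask:  [SimpleTask object] + [SimpleTask object]
  take object:  [object] + [object]
MRO: SmartView SecureView SafeEvent AbstractGraph AsyncTask SecureBlock SimpleTask object
process is defined in: AbstractGraph, AsyncTask, SecureBlock. First along the MRO is AbstractGraph.

AbstractGraph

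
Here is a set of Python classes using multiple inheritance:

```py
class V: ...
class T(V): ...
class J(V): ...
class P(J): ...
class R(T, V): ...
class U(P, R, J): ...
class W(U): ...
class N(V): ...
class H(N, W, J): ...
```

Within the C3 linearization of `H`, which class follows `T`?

V

L[H] = H + merge(L[N], L[W], L[J], [N W J])
  take N:  [N V object] + [W U P R J T V object] + [J V object] + [N W J]
  take W:  [V object] + [W U P R J T V object] + [J V object] + [W J]
  take U:  [V object] + [U P R J T V object] + [J V object] + [J]
  take P:  [V object] + [P R J T V object] + [J V object] + [J]
  take R:  [V object] + [R J T V object] + [J V object] + [J]
  take J:  [V object] + [J T V object] + [J V object] + [J]
  take T:  [V object] + [T V object] + [V object]
  take V:  [V object] + [V object] + [V object]
  take object:  [object] + [object] + [object]
MRO: H N W U P R J T V object
T is at position 7; next is V.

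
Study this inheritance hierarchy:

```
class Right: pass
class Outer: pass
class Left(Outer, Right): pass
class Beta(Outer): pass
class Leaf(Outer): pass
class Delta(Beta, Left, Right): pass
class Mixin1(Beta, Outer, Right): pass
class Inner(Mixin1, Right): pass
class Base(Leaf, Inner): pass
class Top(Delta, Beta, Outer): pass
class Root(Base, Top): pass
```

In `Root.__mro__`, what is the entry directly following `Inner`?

Mixin1

L[Root] = Root + merge(L[Base], L[Top], [Base Top])
  take Base:  [Base Leaf Inner Mixin1 Beta Outer Right object] + [Top Delta Beta Left Outer Right object] + [Base Top]
  take Leaf:  [Leaf Inner Mixin1 Beta Outer Right object] + [Top Delta Beta Left Outer Right object] + [Top]
  take Inner:  [Inner Mixin1 Beta Outer Right object] + [Top Delta Beta Left Outer Right object] + [Top]
  take Mixin1:  [Mixin1 Beta Outer Right object] + [Top Delta Beta Left Outer Right object] + [Top]
  take Top:  [Beta Outer Right object] + [Top Delta Beta Left Outer Right object] + [Top]
  take Delta:  [Beta Outer Right object] + [Delta Beta Left Outer Right object]
  take Beta:  [Beta Outer Right object] + [Beta Left Outer Right object]
  take Left:  [Outer Right object] + [Left Outer Right object]
  take Outer:  [Outer Right object] + [Outer Right object]
  take Right:  [Right object] + [Right object]
  take object:  [object] + [object]
MRO: Root Base Leaf Inner Mixin1 Top Delta Beta Left Outer Right object
Inner is at position 3; next is Mixin1.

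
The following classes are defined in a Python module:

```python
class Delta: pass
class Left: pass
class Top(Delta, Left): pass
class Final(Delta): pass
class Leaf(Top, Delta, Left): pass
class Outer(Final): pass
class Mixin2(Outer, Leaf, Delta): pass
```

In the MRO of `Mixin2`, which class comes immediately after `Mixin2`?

L[Mixin2] = Mixin2 + merge(L[Outer], L[Leaf], L[Delta], [Outer Leaf Delta])
  take Outer:  [Outer Final Delta object] + [Leaf Top Delta Left object] + [Delta object] + [Outer Leaf Delta]
  take Final:  [Final Delta object] + [Leaf Top Delta Left object] + [Delta object] + [Leaf Delta]
  take Leaf:  [Delta object] + [Leaf Top Delta Left object] + [Delta object] + [Leaf Delta]
  take Top:  [Delta object] + [Top Delta Left object] + [Delta object] + [Delta]
  take Delta:  [Delta object] + [Delta Left object] + [Delta object] + [Delta]
  take Left:  [object] + [Left object] + [object]
  take object:  [object] + [object] + [object]
MRO: Mixin2 Outer Final Leaf Top Delta Left object
Mixin2 is at position 0; next is Outer.

Outer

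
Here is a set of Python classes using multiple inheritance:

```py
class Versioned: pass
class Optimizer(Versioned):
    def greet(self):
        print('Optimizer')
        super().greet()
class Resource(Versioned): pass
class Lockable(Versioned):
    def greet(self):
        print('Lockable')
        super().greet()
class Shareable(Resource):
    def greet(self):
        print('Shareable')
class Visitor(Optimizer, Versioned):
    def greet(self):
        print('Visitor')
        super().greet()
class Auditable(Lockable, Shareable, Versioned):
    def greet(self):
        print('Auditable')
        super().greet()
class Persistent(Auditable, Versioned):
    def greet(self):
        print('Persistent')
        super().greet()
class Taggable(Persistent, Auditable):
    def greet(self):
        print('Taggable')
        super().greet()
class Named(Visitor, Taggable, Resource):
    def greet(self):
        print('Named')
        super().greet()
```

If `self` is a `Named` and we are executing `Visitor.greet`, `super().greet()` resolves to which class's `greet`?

Optimizer

L[Named] = Named + merge(L[Visitor], L[Taggable], L[Resource], [Visitor Taggable Resource])
  take Visitor:  [Visitor Optimizer Versioned object] + [Taggable Persistent Auditable Lockable Shareable Resource Versioned object] + [Resource Versioned object] + [Visitor Taggable Resource]
  take Optimizer:  [Optimizer Versioned object] + [Taggable Persistent Auditable Lockable Shareable Resource Versioned object] + [Resource Versioned object] + [Taggable Resource]
  take Taggable:  [Versioned object] + [Taggable Persistent Auditable Lockable Shareable Resource Versioned object] + [Resource Versioned object] + [Taggable Resource]
  take Persistent:  [Versioned object] + [Persistent Auditable Lockable Shareable Resource Versioned object] + [Resource Versioned object] + [Resource]
  take Auditable:  [Versioned object] + [Auditable Lockable Shareable Resource Versioned object] + [Resource Versioned object] + [Resource]
  take Lockable:  [Versioned object] + [Lockable Shareable Resource Versioned object] + [Resource Versioned object] + [Resource]
  take Shareable:  [Versioned object] + [Shareable Resource Versioned object] + [Resource Versioned object] + [Resource]
  take Resource:  [Versioned object] + [Resource Versioned object] + [Resource Versioned object] + [Resource]
  take Versioned:  [Versioned object] + [Versioned object] + [Versioned object]
  take object:  [object] + [object] + [object]
MRO: Named Visitor Optimizer Taggable Persistent Auditable Lockable Shareable Resource Versioned object
super() in Visitor.greet on a Named instance goes to the class after Visitor in Named's MRO: Optimizer.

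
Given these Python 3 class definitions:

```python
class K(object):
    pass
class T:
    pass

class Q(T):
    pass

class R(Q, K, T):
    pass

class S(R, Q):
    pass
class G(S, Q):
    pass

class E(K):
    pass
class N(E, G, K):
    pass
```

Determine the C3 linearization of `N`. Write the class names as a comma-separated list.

L[N] = N + merge(L[E], L[G], L[K], [E G K])
  take E:  [E K object] + [G S R Q K T object] + [K object] + [E G K]
  take G:  [K object] + [G S R Q K T object] + [K object] + [G K]
  take S:  [K object] + [S R Q K T object] + [K object] + [K]
  take R:  [K object] + [R Q K T object] + [K object] + [K]
  take Q:  [K object] + [Q K T object] + [K object] + [K]
  take K:  [K object] + [K T object] + [K object] + [K]
  take T:  [object] + [T object] + [object]
  take object:  [object] + [object] + [object]

N, E, G, S, R, Q, K, T, object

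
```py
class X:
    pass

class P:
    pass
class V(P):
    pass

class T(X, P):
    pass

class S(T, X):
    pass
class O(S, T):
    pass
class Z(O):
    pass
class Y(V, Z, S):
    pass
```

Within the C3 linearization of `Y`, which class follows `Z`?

O

L[Y] = Y + merge(L[V], L[Z], L[S], [V Z S])
  take V:  [V P object] + [Z O S T X P object] + [S T X P object] + [V Z S]
  take Z:  [P object] + [Z O S T X P object] + [S T X P object] + [Z S]
  take O:  [P object] + [O S T X P object] + [S T X P object] + [S]
  take S:  [P object] + [S T X P object] + [S T X P object] + [S]
  take T:  [P object] + [T X P object] + [T X P object]
  take X:  [P object] + [X P object] + [X P object]
  take P:  [P object] + [P object] + [P object]
  take object:  [object] + [object] + [object]
MRO: Y V Z O S T X P object
Z is at position 2; next is O.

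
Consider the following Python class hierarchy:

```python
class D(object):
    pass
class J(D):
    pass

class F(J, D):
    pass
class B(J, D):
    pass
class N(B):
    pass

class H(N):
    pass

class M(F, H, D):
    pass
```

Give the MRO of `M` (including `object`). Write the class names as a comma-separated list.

L[M] = M + merge(L[F], L[H], L[D], [F H D])
  take F:  [F J D object] + [H N B J D object] + [D object] + [F H D]
  take H:  [J D object] + [H N B J D object] + [D object] + [H D]
  take N:  [J D object] + [N B J D object] + [D object] + [D]
  take B:  [J D object] + [B J D object] + [D object] + [D]
  take J:  [J D object] + [J D object] + [D object] + [D]
  take D:  [D object] + [D object] + [D object] + [D]
  take object:  [object] + [object] + [object]

M, F, H, N, B, J, D, object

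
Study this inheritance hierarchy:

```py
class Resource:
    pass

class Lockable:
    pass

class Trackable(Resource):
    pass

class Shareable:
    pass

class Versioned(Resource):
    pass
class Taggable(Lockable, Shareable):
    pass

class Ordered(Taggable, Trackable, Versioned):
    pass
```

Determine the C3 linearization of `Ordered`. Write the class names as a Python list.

[Ordered, Taggable, Lockable, Shareable, Trackable, Versioned, Resource, object]

L[Ordered] = Ordered + merge(L[Taggable], L[Trackable], L[Versioned], [Taggable Trackable Versioned])
  take Taggable:  [Taggable Lockable Shareable object] + [Trackable Resource object] + [Versioned Resource object] + [Taggable Trackable Versioned]
  take Lockable:  [Lockable Shareable object] + [Trackable Resource object] + [Versioned Resource object] + [Trackable Versioned]
  take Shareable:  [Shareable object] + [Trackable Resource object] + [Versioned Resource object] + [Trackable Versioned]
  take Trackable:  [object] + [Trackable Resource object] + [Versioned Resource object] + [Trackable Versioned]
  take Versioned:  [object] + [Resource object] + [Versioned Resource object] + [Versioned]
  take Resource:  [object] + [Resource object] + [Resource object]
  take object:  [object] + [object] + [object]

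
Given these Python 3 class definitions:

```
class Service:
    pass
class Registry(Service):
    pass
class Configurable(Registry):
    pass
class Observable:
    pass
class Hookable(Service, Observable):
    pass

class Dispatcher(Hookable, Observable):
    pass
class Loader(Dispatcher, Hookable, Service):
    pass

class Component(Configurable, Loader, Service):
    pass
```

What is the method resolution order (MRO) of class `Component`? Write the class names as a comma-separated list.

Component, Configurable, Registry, Loader, Dispatcher, Hookable, Service, Observable, object

L[Component] = Component + merge(L[Configurable], L[Loader], L[Service], [Configurable Loader Service])
  take Configurable:  [Configurable Registry Service object] + [Loader Dispatcher Hookable Service Observable object] + [Service object] + [Configurable Loader Service]
  take Registry:  [Registry Service object] + [Loader Dispatcher Hookable Service Observable object] + [Service object] + [Loader Service]
  take Loader:  [Service object] + [Loader Dispatcher Hookable Service Observable object] + [Service object] + [Loader Service]
  take Dispatcher:  [Service object] + [Dispatcher Hookable Service Observable object] + [Service object] + [Service]
  take Hookable:  [Service object] + [Hookable Service Observable object] + [Service object] + [Service]
  take Service:  [Service object] + [Service Observable object] + [Service object] + [Service]
  take Observable:  [object] + [Observable object] + [object]
  take object:  [object] + [object] + [object]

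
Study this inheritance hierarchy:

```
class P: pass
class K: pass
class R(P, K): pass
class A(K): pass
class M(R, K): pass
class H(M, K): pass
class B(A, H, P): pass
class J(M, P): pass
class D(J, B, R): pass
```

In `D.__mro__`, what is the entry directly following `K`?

object

L[D] = D + merge(L[J], L[B], L[R], [J B R])
  take J:  [J M R P K object] + [B A H M R P K object] + [R P K object] + [J B R]
  take B:  [M R P K object] + [B A H M R P K object] + [R P K object] + [B R]
  take A:  [M R P K object] + [A H M R P K object] + [R P K object] + [R]
  take H:  [M R P K object] + [H M R P K object] + [R P K object] + [R]
  take M:  [M R P K object] + [M R P K object] + [R P K object] + [R]
  take R:  [R P K object] + [R P K object] + [R P K object] + [R]
  take P:  [P K object] + [P K object] + [P K object]
  take K:  [K object] + [K object] + [K object]
  take object:  [object] + [object] + [object]
MRO: D J B A H M R P K object
K is at position 8; next is object.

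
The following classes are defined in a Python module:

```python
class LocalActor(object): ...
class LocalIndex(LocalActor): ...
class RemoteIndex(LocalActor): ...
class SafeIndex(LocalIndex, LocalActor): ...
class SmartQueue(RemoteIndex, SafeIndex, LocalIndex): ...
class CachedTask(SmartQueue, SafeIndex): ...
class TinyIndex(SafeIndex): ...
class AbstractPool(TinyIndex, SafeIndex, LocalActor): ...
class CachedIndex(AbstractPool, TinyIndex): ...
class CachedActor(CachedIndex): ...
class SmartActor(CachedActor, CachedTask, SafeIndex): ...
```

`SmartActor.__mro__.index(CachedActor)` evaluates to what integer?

1

L[SmartActor] = SmartActor + merge(L[CachedActor], L[CachedTask], L[SafeIndex], [CachedActor CachedTask SafeIndex])
  take CachedActor:  [CachedActor CachedIndex AbstractPool TinyIndex SafeIndex LocalIndex LocalActor object] + [CachedTask SmartQueue RemoteIndex SafeIndex LocalIndex LocalActor object] + [SafeIndex LocalIndex LocalActor object] + [CachedActor CachedTask SafeIndex]
  take CachedIndex:  [CachedIndex AbstractPool TinyIndex SafeIndex LocalIndex LocalActor object] + [CachedTask SmartQueue RemoteIndex SafeIndex LocalIndex LocalActor object] + [SafeIndex LocalIndex LocalActor object] + [CachedTask SafeIndex]
  take AbstractPool:  [AbstractPool TinyIndex SafeIndex LocalIndex LocalActor object] + [CachedTask SmartQueue RemoteIndex SafeIndex LocalIndex LocalActor object] + [SafeIndex LocalIndex LocalActor object] + [CachedTask SafeIndex]
  take TinyIndex:  [TinyIndex SafeIndex LocalIndex LocalActor object] + [CachedTask SmartQueue RemoteIndex SafeIndex LocalIndex LocalActor object] + [SafeIndex LocalIndex LocalActor object] + [CachedTask SafeIndex]
  take CachedTask:  [SafeIndex LocalIndex LocalActor object] + [CachedTask SmartQueue RemoteIndex SafeIndex LocalIndex LocalActor object] + [SafeIndex LocalIndex LocalActor object] + [CachedTask SafeIndex]
  take SmartQueue:  [SafeIndex LocalIndex LocalActor object] + [SmartQueue RemoteIndex SafeIndex LocalIndex LocalActor object] + [SafeIndex LocalIndex LocalActor object] + [SafeIndex]
  take RemoteIndex:  [SafeIndex LocalIndex LocalActor object] + [RemoteIndex SafeIndex LocalIndex LocalActor object] + [SafeIndex LocalIndex LocalActor object] + [SafeIndex]
  take SafeIndex:  [SafeIndex LocalIndex LocalActor object] + [SafeIndex LocalIndex LocalActor object] + [SafeIndex LocalIndex LocalActor object] + [SafeIndex]
  take LocalIndex:  [LocalIndex LocalActor object] + [LocalIndex LocalActor object] + [LocalIndex LocalActor object]
  take LocalActor:  [LocalActor object] + [LocalActor object] + [LocalActor object]
  take object:  [object] + [object] + [object]
MRO: SmartActor CachedActor CachedIndex AbstractPool TinyIndex CachedTask SmartQueue RemoteIndex SafeIndex LocalIndex LocalActor object
CachedActor sits at index 1.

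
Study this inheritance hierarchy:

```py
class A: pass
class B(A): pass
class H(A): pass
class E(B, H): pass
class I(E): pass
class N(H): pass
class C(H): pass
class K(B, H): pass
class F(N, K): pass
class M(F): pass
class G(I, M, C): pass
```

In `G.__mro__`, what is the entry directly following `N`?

K

L[G] = G + merge(L[I], L[M], L[C], [I M C])
  take I:  [I E B H A object] + [M F N K B H A object] + [C H A object] + [I M C]
  take E:  [E B H A object] + [M F N K B H A object] + [C H A object] + [M C]
  take M:  [B H A object] + [M F N K B H A object] + [C H A object] + [M C]
  take F:  [B H A object] + [F N K B H A object] + [C H A object] + [C]
  take N:  [B H A object] + [N K B H A object] + [C H A object] + [C]
  take K:  [B H A object] + [K B H A object] + [C H A object] + [C]
  take B:  [B H A object] + [B H A object] + [C H A object] + [C]
  take C:  [H A object] + [H A object] + [C H A object] + [C]
  take H:  [H A object] + [H A object] + [H A object]
  take A:  [A object] + [A object] + [A object]
  take object:  [object] + [object] + [object]
MRO: G I E M F N K B C H A object
N is at position 5; next is K.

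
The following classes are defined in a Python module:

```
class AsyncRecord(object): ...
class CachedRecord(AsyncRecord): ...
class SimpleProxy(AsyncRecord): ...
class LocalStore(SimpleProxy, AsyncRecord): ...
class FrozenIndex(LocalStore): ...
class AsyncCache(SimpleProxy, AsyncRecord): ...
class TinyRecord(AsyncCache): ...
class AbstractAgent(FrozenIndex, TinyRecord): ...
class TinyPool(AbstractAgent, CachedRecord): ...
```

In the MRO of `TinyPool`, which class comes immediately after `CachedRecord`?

AsyncRecord

L[TinyPool] = TinyPool + merge(L[AbstractAgent], L[CachedRecord], [AbstractAgent CachedRecord])
  take AbstractAgent:  [AbstractAgent FrozenIndex LocalStore TinyRecord AsyncCache SimpleProxy AsyncRecord object] + [CachedRecord AsyncRecord object] + [AbstractAgent CachedRecord]
  take FrozenIndex:  [FrozenIndex LocalStore TinyRecord AsyncCache SimpleProxy AsyncRecord object] + [CachedRecord AsyncRecord object] + [CachedRecord]
  take LocalStore:  [LocalStore TinyRecord AsyncCache SimpleProxy AsyncRecord object] + [CachedRecord AsyncRecord object] + [CachedRecord]
  take TinyRecord:  [TinyRecord AsyncCache SimpleProxy AsyncRecord object] + [CachedRecord AsyncRecord object] + [CachedRecord]
  take AsyncCache:  [AsyncCache SimpleProxy AsyncRecord object] + [CachedRecord AsyncRecord object] + [CachedRecord]
  take SimpleProxy:  [SimpleProxy AsyncRecord object] + [CachedRecord AsyncRecord object] + [CachedRecord]
  take CachedRecord:  [AsyncRecord object] + [CachedRecord AsyncRecord object] + [CachedRecord]
  take AsyncRecord:  [AsyncRecord object] + [AsyncRecord object]
  take object:  [object] + [object]
MRO: TinyPool AbstractAgent FrozenIndex LocalStore TinyRecord AsyncCache SimpleProxy CachedRecord AsyncRecord object
CachedRecord is at position 7; next is AsyncRecord.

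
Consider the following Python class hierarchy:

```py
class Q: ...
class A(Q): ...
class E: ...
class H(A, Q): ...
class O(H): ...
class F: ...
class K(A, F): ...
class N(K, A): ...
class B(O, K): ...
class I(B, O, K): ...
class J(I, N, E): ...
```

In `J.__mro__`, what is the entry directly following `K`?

A

L[J] = J + merge(L[I], L[N], L[E], [I N E])
  take I:  [I B O H K A Q F object] + [N K A Q F object] + [E object] + [I N E]
  take B:  [B O H K A Q F object] + [N K A Q F object] + [E object] + [N E]
  take O:  [O H K A Q F object] + [N K A Q F object] + [E object] + [N E]
  take H:  [H K A Q F object] + [N K A Q F object] + [E object] + [N E]
  take N:  [K A Q F object] + [N K A Q F object] + [E object] + [N E]
  take K:  [K A Q F object] + [K A Q F object] + [E object] + [E]
  take A:  [A Q F object] + [A Q F object] + [E object] + [E]
  take Q:  [Q F object] + [Q F object] + [E object] + [E]
  take F:  [F object] + [F object] + [E object] + [E]
  take E:  [object] + [object] + [E object] + [E]
  take object:  [object] + [object] + [object]
MRO: J I B O H N K A Q F E object
K is at position 6; next is A.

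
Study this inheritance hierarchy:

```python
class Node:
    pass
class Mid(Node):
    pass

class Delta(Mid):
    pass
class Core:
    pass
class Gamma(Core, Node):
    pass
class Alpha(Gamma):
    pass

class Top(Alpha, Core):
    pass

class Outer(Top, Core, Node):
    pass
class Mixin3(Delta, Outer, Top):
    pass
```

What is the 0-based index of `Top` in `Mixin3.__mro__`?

4

L[Mixin3] = Mixin3 + merge(L[Delta], L[Outer], L[Top], [Delta Outer Top])
  take Delta:  [Delta Mid Node object] + [Outer Top Alpha Gamma Core Node object] + [Top Alpha Gamma Core Node object] + [Delta Outer Top]
  take Mid:  [Mid Node object] + [Outer Top Alpha Gamma Core Node object] + [Top Alpha Gamma Core Node object] + [Outer Top]
  take Outer:  [Node object] + [Outer Top Alpha Gamma Core Node object] + [Top Alpha Gamma Core Node object] + [Outer Top]
  take Top:  [Node object] + [Top Alpha Gamma Core Node object] + [Top Alpha Gamma Core Node object] + [Top]
  take Alpha:  [Node object] + [Alpha Gamma Core Node object] + [Alpha Gamma Core Node object]
  take Gamma:  [Node object] + [Gamma Core Node object] + [Gamma Core Node object]
  take Core:  [Node object] + [Core Node object] + [Core Node object]
  take Node:  [Node object] + [Node object] + [Node object]
  take object:  [object] + [object] + [object]
MRO: Mixin3 Delta Mid Outer Top Alpha Gamma Core Node object
Top sits at index 4.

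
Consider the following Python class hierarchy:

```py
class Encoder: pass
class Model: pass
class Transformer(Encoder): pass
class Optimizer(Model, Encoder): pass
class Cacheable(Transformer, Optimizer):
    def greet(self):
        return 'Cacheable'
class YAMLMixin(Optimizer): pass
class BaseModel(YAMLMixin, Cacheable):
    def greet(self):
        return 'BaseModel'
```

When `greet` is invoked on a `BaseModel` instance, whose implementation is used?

BaseModel

L[BaseModel] = BaseModel + merge(L[YAMLMixin], L[Cacheable], [YAMLMixin Cacheable])
  take YAMLMixin:  [YAMLMixin Optimizer Model Encoder object] + [Cacheable Transformer Optimizer Model Encoder object] + [YAMLMixin Cacheable]
  take Cacheable:  [Optimizer Model Encoder object] + [Cacheable Transformer Optimizer Model Encoder object] + [Cacheable]
  take Transformer:  [Optimizer Model Encoder object] + [Transformer Optimizer Model Encoder object]
  take Optimizer:  [Optimizer Model Encoder object] + [Optimizer Model Encoder object]
  take Model:  [Model Encoder object] + [Model Encoder object]
  take Encoder:  [Encoder object] + [Encoder object]
  take object:  [object] + [object]
MRO: BaseModel YAMLMixin Cacheable Transformer Optimizer Model Encoder object
greet is defined in: BaseModel, Cacheable. First along the MRO is BaseModel.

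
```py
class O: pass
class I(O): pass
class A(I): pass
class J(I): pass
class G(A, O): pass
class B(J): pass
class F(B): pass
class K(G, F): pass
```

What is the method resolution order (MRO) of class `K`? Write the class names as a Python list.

L[K] = K + merge(L[G], L[F], [G F])
  take G:  [G A I O object] + [F B J I O object] + [G F]
  take A:  [A I O object] + [F B J I O object] + [F]
  take F:  [I O object] + [F B J I O object] + [F]
  take B:  [I O object] + [B J I O object]
  take J:  [I O object] + [J I O object]
  take I:  [I O object] + [I O object]
  take O:  [O object] + [O object]
  take object:  [object] + [object]

[K, G, A, F, B, J, I, O, object]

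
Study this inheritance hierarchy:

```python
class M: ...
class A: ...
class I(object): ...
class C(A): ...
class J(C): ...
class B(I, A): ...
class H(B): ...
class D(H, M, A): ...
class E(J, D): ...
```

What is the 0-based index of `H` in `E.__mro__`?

4

L[E] = E + merge(L[J], L[D], [J D])
  take J:  [J C A object] + [D H B I M A object] + [J D]
  take C:  [C A object] + [D H B I M A object] + [D]
  take D:  [A object] + [D H B I M A object] + [D]
  take H:  [A object] + [H B I M A object]
  take B:  [A object] + [B I M A object]
  take I:  [A object] + [I M A object]
  take M:  [A object] + [M A object]
  take A:  [A object] + [A object]
  take object:  [object] + [object]
MRO: E J C D H B I M A object
H sits at index 4.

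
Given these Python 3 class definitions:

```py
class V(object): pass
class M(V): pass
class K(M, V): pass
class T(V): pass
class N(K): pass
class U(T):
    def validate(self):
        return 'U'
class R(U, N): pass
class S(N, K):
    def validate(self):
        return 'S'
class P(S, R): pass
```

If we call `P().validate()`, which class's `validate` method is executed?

L[P] = P + merge(L[S], L[R], [S R])
  take S:  [S N K M V object] + [R U T N K M V object] + [S R]
  take R:  [N K M V object] + [R U T N K M V object] + [R]
  take U:  [N K M V object] + [U T N K M V object]
  take T:  [N K M V object] + [T N K M V object]
  take N:  [N K M V object] + [N K M V object]
  take K:  [K M V object] + [K M V object]
  take M:  [M V object] + [M V object]
  take V:  [V object] + [V object]
  take object:  [object] + [object]
MRO: P S R U T N K M V object
validate is defined in: S, U. First along the MRO is S.

S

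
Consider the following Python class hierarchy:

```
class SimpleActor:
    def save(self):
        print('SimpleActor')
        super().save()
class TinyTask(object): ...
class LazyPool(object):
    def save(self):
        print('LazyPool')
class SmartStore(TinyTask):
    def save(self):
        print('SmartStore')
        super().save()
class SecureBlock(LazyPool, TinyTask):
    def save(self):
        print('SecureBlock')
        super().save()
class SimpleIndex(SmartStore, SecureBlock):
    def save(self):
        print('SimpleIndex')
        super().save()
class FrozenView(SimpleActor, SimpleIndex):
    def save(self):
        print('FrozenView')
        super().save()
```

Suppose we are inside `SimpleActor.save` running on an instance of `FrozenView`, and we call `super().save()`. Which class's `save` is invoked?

L[FrozenView] = FrozenView + merge(L[SimpleActor], L[SimpleIndex], [SimpleActor SimpleIndex])
  take SimpleActor:  [SimpleActor object] + [SimpleIndex SmartStore SecureBlock LazyPool TinyTask object] + [SimpleActor SimpleIndex]
  take SimpleIndex:  [object] + [SimpleIndex SmartStore SecureBlock LazyPool TinyTask object] + [SimpleIndex]
  take SmartStore:  [object] + [SmartStore SecureBlock LazyPool TinyTask object]
  take SecureBlock:  [object] + [SecureBlock LazyPool TinyTask object]
  take LazyPool:  [object] + [LazyPool TinyTask object]
  take TinyTask:  [object] + [TinyTask object]
  take object:  [object] + [object]
MRO: FrozenView SimpleActor SimpleIndex SmartStore SecureBlock LazyPool TinyTask object
super() in SimpleActor.save on a FrozenView instance goes to the class after SimpleActor in FrozenView's MRO: SimpleIndex.

SimpleIndex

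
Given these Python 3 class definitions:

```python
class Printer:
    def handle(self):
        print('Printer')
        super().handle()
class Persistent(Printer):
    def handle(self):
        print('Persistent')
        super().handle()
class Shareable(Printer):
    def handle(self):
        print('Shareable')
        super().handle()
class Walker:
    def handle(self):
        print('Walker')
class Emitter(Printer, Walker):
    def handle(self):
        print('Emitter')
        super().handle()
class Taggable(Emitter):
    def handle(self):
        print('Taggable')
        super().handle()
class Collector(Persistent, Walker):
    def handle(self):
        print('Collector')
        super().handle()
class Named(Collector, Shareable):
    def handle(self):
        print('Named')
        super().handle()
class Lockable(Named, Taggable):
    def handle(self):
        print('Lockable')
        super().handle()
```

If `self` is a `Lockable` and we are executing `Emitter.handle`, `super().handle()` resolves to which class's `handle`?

Printer

L[Lockable] = Lockable + merge(L[Named], L[Taggable], [Named Taggable])
  take Named:  [Named Collector Persistent Shareable Printer Walker object] + [Taggable Emitter Printer Walker object] + [Named Taggable]
  take Collector:  [Collector Persistent Shareable Printer Walker object] + [Taggable Emitter Printer Walker object] + [Taggable]
  take Persistent:  [Persistent Shareable Printer Walker object] + [Taggable Emitter Printer Walker object] + [Taggable]
  take Shareable:  [Shareable Printer Walker object] + [Taggable Emitter Printer Walker object] + [Taggable]
  take Taggable:  [Printer Walker object] + [Taggable Emitter Printer Walker object] + [Taggable]
  take Emitter:  [Printer Walker object] + [Emitter Printer Walker object]
  take Printer:  [Printer Walker object] + [Printer Walker object]
  take Walker:  [Walker object] + [Walker object]
  take object:  [object] + [object]
MRO: Lockable Named Collector Persistent Shareable Taggable Emitter Printer Walker object
super() in Emitter.handle on a Lockable instance goes to the class after Emitter in Lockable's MRO: Printer.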